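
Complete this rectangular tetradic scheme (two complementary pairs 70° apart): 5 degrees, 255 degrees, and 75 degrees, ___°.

A rectangular tetradic uses two complementary pairs 70° apart: offsets 0°, 70°, 180°, 250°.
Among {5°, 75°, 255°}, 75° and 255° are a 180° pair.
The remaining hue 5° needs its own complement: 5 + 180 = 185°

185°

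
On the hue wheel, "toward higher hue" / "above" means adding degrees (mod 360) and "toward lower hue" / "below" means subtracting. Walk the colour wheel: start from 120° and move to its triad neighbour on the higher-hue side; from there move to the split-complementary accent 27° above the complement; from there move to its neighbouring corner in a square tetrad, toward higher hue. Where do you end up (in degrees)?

177°

+120° (triadic ↑): 120 + 120 = 240°
+207° (split-comp 27° ↑): 240 + 207 = 447 → 447 − 360 = 87°
+90° (square ↑): 87 + 90 = 177°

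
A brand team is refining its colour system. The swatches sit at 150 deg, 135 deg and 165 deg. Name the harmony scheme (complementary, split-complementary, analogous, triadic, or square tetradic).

analogous

Sort the hues: 135°, 150°, 165°.
Successive gaps around the wheel: 15°, 15°, 330°.
A run of hues at equal small steps (15°) with one large closing gap is an analogous group.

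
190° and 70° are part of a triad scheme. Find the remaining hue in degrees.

310°

A triad places three hues 120° apart.
The full set through 70° is {70°, 190°, 310°}.
Given {70°, 190°}, the missing hue is 310°.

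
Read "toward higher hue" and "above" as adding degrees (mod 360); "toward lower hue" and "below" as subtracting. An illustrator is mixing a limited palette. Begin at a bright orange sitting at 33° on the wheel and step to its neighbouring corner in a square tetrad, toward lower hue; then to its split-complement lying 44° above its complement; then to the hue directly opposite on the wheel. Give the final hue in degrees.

347°

square ↓ −90°: 33 − 90 = -57 → -57 + 360 = 303°
split-comp 44° ↑ +224°: 303 + 224 = 527 → 527 − 360 = 167°
complement +180°: 167 + 180 = 347°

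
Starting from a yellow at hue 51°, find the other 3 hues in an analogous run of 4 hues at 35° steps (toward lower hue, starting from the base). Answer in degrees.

Analogous hues sit every 35° along the wheel.
51 − 35 = 16°
51 − 70 = -19 → -19 + 360 = 341°
51 − 105 = -54 → -54 + 360 = 306°

16°, 341° and 306°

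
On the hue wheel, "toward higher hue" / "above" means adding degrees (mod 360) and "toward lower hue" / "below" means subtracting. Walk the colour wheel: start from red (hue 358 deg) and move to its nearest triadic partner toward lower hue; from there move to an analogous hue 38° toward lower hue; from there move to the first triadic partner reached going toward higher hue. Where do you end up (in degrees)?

−120° (triadic ↓): 358 − 120 = 238°
−38° (analog 38° ↓): 238 − 38 = 200°
+120° (triadic ↑): 200 + 120 = 320°

320°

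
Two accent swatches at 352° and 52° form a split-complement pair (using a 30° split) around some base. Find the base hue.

The accents sit 30° either side of the complement, so the complement is their short-arc midpoint on the wheel.
Short-arc midpoint of 352° and 52°: 22°.
Base is 180° from the complement: 22 − 180 = -158 → -158 + 360 = 202°

202°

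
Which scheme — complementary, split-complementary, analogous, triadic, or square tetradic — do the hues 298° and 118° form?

Sort the hues: 118°, 298°.
Successive gaps around the wheel: 180°, 180°.
Two hues 180° apart are complementary.

complementary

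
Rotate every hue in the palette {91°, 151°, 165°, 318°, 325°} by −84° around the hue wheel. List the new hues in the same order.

7°, 67°, 81°, 234°, 241°

91 − 84 = 7°
151 − 84 = 67°
165 − 84 = 81°
318 − 84 = 234°
325 − 84 = 241°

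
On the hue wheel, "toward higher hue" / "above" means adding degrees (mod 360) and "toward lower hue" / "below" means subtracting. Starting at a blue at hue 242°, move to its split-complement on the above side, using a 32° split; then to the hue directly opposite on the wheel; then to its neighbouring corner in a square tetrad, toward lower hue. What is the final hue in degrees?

242 + 212 = 454 → 454 − 360 = 94°   (split-comp 32° ↑)
94 + 180 = 274°   (complement)
274 − 90 = 184°   (square ↓)

184°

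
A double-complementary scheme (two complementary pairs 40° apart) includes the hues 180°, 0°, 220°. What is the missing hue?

40°

A rectangular tetradic uses two complementary pairs 40° apart: offsets 0°, 40°, 180°, 220°.
Among {0°, 180°, 220°}, 0° and 180° are a 180° pair.
The remaining hue 220° needs its own complement: 220 + 180 = 400 → 400 − 360 = 40°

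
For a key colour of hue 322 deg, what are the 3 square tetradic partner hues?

A square tetradic scheme places four hues every 90°.
322 + 90 = 412 → 412 − 360 = 52°
322 + 180 = 502 → 502 − 360 = 142°
322 + 270 = 592 → 592 − 360 = 232°

52°, 142°, 232°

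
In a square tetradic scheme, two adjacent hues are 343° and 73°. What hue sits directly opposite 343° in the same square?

A square tetradic scheme places four hues 90° apart; opposite corners are 180° apart.
343 + 180 = 523 → 523 − 360 = 163°

163°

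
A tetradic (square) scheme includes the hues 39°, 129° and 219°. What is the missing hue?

A square tetradic scheme places four hues every 90°.
The full set through 39° is {39°, 129°, 219°, 309°}.
Given {39°, 129°, 219°}, the missing hue is 309°.

309°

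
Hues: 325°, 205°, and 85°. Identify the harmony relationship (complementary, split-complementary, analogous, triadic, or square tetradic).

Sort the hues: 85°, 205°, 325°.
Successive gaps around the wheel: 120°, 120°, 120°.
Three hues equally spaced 120° apart form a triad.

triadic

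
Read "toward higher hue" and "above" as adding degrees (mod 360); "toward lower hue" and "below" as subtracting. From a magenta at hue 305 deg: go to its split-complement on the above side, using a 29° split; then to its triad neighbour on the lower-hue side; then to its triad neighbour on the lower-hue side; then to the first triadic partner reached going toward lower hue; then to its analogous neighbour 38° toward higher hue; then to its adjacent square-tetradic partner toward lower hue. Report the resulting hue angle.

+209° (split-comp 29° ↑): 305 + 209 = 514 → 514 − 360 = 154°
−120° (triadic ↓): 154 − 120 = 34°
−120° (triadic ↓): 34 − 120 = -86 → -86 + 360 = 274°
−120° (triadic ↓): 274 − 120 = 154°
+38° (analog 38° ↑): 154 + 38 = 192°
−90° (square ↓): 192 − 90 = 102°

102°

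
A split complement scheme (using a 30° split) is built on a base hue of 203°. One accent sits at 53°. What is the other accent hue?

Split-complementary hues sit 30° either side of the complement.
Complement of the base 203°: 203 + 180 = 383 → 383 − 360 = 23°
The given accent 53° is 30° one side of 23°; the other accent sits 30° the other side: 23 − 30 = -7 → -7 + 360 = 353°

353°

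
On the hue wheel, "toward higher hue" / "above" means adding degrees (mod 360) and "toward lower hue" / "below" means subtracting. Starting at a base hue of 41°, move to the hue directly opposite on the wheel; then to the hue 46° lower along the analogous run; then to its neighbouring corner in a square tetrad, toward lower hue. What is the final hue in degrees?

85°

41 + 180 = 221°   (complement)
221 − 46 = 175°   (analog 46° ↓)
175 − 90 = 85°   (square ↓)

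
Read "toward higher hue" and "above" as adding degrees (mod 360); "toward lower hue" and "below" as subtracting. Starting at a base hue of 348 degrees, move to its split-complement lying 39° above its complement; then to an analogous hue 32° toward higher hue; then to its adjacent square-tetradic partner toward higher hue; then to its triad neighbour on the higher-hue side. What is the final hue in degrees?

89°

+219° (split-comp 39° ↑): 348 + 219 = 567 → 567 − 360 = 207°
+32° (analog 32° ↑): 207 + 32 = 239°
+90° (square ↑): 239 + 90 = 329°
+120° (triadic ↑): 329 + 120 = 449 → 449 − 360 = 89°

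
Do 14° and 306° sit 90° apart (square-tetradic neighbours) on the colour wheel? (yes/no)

no

Angular distance: |14 − 306| = 292; shorter arc = 360 − 292 = 68°.
90° apart (square-tetradic neighbours) requires 90°.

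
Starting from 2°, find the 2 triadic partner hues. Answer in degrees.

2 + 120 = 122°
2 + 240 = 242°

122° and 242°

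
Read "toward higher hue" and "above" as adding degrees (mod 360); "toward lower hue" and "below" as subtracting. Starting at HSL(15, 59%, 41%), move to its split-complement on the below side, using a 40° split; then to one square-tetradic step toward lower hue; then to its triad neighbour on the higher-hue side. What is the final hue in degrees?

185°

15 + 140 = 155°   (split-comp 40° ↓)
155 − 90 = 65°   (square ↓)
65 + 120 = 185°   (triadic ↑)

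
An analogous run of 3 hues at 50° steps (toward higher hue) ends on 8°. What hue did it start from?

268°

2 steps of 50° (toward higher hue) give a net shift of +100°.
Start = end − shift: 8 − 100 = -92 → -92 + 360 = 268°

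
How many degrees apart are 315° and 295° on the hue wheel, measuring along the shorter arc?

20°

|315 − 295| = 20.
20 ≤ 180, so the shorter arc is 20°.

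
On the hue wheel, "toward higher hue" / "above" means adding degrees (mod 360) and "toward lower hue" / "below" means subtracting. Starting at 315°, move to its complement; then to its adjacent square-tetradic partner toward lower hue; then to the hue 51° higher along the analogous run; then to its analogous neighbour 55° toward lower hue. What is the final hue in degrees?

315 + 180 = 495 → 495 − 360 = 135°   (complement)
135 − 90 = 45°   (square ↓)
45 + 51 = 96°   (analog 51° ↑)
96 − 55 = 41°   (analog 55° ↓)

41°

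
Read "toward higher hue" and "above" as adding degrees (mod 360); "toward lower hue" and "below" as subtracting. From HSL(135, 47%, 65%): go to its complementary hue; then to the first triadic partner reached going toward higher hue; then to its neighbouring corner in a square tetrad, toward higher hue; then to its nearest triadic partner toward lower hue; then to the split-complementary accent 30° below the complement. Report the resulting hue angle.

195°

complement +180°: 135 + 180 = 315°
triadic ↑ +120°: 315 + 120 = 435 → 435 − 360 = 75°
square ↑ +90°: 75 + 90 = 165°
triadic ↓ −120°: 165 − 120 = 45°
split-comp 30° ↓ +150°: 45 + 150 = 195°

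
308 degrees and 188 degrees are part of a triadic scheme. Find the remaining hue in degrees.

68°

A triad places three hues 120° apart.
The full set through 188° is {68°, 188°, 308°}.
Given {188°, 308°}, the missing hue is 68°.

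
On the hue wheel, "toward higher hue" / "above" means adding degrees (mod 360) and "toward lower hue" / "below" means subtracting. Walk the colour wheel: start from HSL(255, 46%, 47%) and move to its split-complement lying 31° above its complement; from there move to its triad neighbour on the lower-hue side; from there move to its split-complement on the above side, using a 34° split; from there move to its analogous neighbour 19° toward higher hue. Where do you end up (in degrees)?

split-comp 31° ↑ +211°: 255 + 211 = 466 → 466 − 360 = 106°
triadic ↓ −120°: 106 − 120 = -14 → -14 + 360 = 346°
split-comp 34° ↑ +214°: 346 + 214 = 560 → 560 − 360 = 200°
analog 19° ↑ +19°: 200 + 19 = 219°

219°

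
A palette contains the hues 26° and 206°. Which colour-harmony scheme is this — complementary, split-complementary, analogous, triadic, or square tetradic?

Sort the hues: 26°, 206°.
Successive gaps around the wheel: 180°, 180°.
Two hues 180° apart are complementary.

complementary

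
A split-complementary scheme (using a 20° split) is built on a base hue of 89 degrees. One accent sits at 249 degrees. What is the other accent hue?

Split-complementary hues sit 20° either side of the complement.
Complement of the base 89°: 89 + 180 = 269°
The given accent 249° is 20° one side of 269°; the other accent sits 20° the other side: 269 + 20 = 289°

289°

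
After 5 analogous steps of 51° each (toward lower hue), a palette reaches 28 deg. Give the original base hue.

283°

5 steps of 51° (toward lower hue) give a net shift of −255°.
Start = end − shift: 28 + 255 = 283°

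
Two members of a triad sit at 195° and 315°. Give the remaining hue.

A triad spaces three hues 120° apart.
The full set is {75°, 195°, 315°}.

75°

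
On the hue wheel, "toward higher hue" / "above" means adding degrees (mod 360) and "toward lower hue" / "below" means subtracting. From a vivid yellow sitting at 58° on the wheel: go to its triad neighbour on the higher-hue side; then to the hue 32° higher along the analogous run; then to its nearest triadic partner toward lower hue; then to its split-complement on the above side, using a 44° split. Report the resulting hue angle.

314°

triadic ↑ +120°: 58 + 120 = 178°
analog 32° ↑ +32°: 178 + 32 = 210°
triadic ↓ −120°: 210 − 120 = 90°
split-comp 44° ↑ +224°: 90 + 224 = 314°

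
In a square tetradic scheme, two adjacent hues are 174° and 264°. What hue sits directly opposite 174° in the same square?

354°

A square tetradic scheme places four hues 90° apart; opposite corners are 180° apart.
174 + 180 = 354°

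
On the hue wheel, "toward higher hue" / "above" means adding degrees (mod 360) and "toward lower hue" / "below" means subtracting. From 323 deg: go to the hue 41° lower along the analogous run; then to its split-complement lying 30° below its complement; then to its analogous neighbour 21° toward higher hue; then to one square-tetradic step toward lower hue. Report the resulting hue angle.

3°

323 − 41 = 282°   (analog 41° ↓)
282 + 150 = 432 → 432 − 360 = 72°   (split-comp 30° ↓)
72 + 21 = 93°   (analog 21° ↑)
93 − 90 = 3°   (square ↓)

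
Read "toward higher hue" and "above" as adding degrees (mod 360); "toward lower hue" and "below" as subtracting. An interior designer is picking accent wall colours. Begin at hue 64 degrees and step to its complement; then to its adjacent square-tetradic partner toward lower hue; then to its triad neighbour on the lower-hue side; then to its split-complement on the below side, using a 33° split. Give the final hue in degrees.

64 + 180 = 244°   (complement)
244 − 90 = 154°   (square ↓)
154 − 120 = 34°   (triadic ↓)
34 + 147 = 181°   (split-comp 33° ↓)

181°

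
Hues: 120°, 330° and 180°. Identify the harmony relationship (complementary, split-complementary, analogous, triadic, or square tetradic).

split-complementary

Sort the hues: 120°, 180°, 330°.
Successive gaps around the wheel: 60°, 150°, 150°.
Two 150° gaps and one 60° gap — a base hue opposite a pair of accents 30° either side of its complement — is the split-complementary pattern.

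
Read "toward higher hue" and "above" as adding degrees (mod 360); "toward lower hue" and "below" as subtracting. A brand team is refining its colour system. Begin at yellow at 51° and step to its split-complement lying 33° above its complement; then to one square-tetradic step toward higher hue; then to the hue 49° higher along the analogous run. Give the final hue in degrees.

43°

51 + 213 = 264°   (split-comp 33° ↑)
264 + 90 = 354°   (square ↑)
354 + 49 = 403 → 403 − 360 = 43°   (analog 49° ↑)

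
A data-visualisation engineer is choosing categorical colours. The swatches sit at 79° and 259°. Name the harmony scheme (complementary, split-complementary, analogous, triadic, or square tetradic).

complementary

Sort the hues: 79°, 259°.
Successive gaps around the wheel: 180°, 180°.
Two hues 180° apart are complementary.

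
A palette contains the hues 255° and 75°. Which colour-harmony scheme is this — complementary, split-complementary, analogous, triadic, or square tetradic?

complementary

Sort the hues: 75°, 255°.
Successive gaps around the wheel: 180°, 180°.
Two hues 180° apart are complementary.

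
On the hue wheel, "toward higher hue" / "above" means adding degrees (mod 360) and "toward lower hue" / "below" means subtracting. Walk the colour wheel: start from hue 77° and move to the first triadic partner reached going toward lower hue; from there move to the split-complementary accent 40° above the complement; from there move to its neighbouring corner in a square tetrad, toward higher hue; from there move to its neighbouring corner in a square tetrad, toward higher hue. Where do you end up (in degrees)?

−120° (triadic ↓): 77 − 120 = -43 → -43 + 360 = 317°
+220° (split-comp 40° ↑): 317 + 220 = 537 → 537 − 360 = 177°
+90° (square ↑): 177 + 90 = 267°
+90° (square ↑): 267 + 90 = 357°

357°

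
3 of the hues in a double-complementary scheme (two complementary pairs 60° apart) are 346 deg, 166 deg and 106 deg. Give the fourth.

286°

A rectangular tetradic uses two complementary pairs 60° apart: offsets 0°, 60°, 180°, 240°.
Among {106°, 166°, 346°}, 346° and 166° are a 180° pair.
The remaining hue 106° needs its own complement: 106 + 180 = 286°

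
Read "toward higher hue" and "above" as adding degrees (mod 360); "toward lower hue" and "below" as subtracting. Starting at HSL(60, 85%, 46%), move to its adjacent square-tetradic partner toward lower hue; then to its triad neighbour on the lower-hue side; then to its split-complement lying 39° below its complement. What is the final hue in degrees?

−90° (square ↓): 60 − 90 = -30 → -30 + 360 = 330°
−120° (triadic ↓): 330 − 120 = 210°
+141° (split-comp 39° ↓): 210 + 141 = 351°

351°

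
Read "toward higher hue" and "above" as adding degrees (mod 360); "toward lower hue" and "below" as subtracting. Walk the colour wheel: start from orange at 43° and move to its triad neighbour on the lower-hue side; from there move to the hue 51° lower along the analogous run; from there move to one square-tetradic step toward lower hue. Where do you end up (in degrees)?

142°

−120° (triadic ↓): 43 − 120 = -77 → -77 + 360 = 283°
−51° (analog 51° ↓): 283 − 51 = 232°
−90° (square ↓): 232 − 90 = 142°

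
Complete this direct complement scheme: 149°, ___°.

329°

The complement sits 180° across the wheel.
The full set through 149° is {149°, 329°}.
Given {149°}, the missing hue is 329°.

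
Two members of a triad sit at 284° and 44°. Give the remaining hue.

A triad spaces three hues 120° apart.
The full set is {44°, 164°, 284°}.

164°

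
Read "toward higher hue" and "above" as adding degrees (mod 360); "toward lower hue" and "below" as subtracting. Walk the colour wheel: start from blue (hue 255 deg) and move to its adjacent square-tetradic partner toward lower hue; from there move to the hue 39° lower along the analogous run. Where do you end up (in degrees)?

255 − 90 = 165°   (square ↓)
165 − 39 = 126°   (analog 39° ↓)

126°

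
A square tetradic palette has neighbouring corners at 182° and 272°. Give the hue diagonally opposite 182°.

A square tetradic scheme places four hues 90° apart; opposite corners are 180° apart.
182 + 180 = 362 → 362 − 360 = 2°

2°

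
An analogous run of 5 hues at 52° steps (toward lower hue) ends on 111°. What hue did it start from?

319°

4 steps of 52° (toward lower hue) give a net shift of −208°.
Start = end − shift: 111 + 208 = 319°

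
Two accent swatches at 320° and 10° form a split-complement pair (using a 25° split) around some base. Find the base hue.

165°

The accents sit 25° either side of the complement, so the complement is their short-arc midpoint on the wheel.
Short-arc midpoint of 320° and 10°: 345°.
Base is 180° from the complement: 345 − 180 = 165°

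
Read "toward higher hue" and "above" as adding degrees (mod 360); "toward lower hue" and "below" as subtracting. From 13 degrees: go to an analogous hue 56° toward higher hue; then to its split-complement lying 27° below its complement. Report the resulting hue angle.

222°

analog 56° ↑ +56°: 13 + 56 = 69°
split-comp 27° ↓ +153°: 69 + 153 = 222°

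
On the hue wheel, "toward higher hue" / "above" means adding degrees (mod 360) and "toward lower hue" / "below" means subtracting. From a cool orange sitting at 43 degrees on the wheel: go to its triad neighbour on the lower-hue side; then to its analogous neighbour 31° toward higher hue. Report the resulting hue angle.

314°

−120° (triadic ↓): 43 − 120 = -77 → -77 + 360 = 283°
+31° (analog 31° ↑): 283 + 31 = 314°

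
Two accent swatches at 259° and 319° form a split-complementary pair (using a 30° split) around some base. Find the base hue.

109°

The accents sit 30° either side of the complement, so the complement is their short-arc midpoint on the wheel.
Short-arc midpoint of 259° and 319°: 289°.
Base is 180° from the complement: 289 − 180 = 109°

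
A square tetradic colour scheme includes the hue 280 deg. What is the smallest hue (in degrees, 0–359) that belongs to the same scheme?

A square tetradic scheme places four hues every 90°.
The full set through 280° is {10°, 100°, 190°, 280°}.

10°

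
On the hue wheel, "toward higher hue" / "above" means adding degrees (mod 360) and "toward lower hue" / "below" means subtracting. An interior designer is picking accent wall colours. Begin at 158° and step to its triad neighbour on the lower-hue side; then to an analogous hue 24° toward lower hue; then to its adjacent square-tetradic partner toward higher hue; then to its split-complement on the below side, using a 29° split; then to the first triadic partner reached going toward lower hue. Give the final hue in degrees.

135°

158 − 120 = 38°   (triadic ↓)
38 − 24 = 14°   (analog 24° ↓)
14 + 90 = 104°   (square ↑)
104 + 151 = 255°   (split-comp 29° ↓)
255 − 120 = 135°   (triadic ↓)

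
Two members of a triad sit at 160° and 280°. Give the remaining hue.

A triad spaces three hues 120° apart.
The full set is {40°, 160°, 280°}.

40°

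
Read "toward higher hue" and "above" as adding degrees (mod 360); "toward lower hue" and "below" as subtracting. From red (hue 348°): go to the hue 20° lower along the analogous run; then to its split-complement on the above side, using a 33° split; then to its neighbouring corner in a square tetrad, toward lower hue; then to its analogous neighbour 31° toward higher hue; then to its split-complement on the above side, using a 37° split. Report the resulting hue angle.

−20° (analog 20° ↓): 348 − 20 = 328°
+213° (split-comp 33° ↑): 328 + 213 = 541 → 541 − 360 = 181°
−90° (square ↓): 181 − 90 = 91°
+31° (analog 31° ↑): 91 + 31 = 122°
+217° (split-comp 37° ↑): 122 + 217 = 339°

339°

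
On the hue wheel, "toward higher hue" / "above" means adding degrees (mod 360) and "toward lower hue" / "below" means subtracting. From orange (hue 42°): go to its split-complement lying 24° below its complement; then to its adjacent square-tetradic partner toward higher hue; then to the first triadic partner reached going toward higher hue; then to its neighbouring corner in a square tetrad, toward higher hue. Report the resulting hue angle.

138°

+156° (split-comp 24° ↓): 42 + 156 = 198°
+90° (square ↑): 198 + 90 = 288°
+120° (triadic ↑): 288 + 120 = 408 → 408 − 360 = 48°
+90° (square ↑): 48 + 90 = 138°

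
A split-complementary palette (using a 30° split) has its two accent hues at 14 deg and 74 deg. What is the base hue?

224°

The accents sit 30° either side of the complement, so the complement is their short-arc midpoint on the wheel.
Short-arc midpoint of 14° and 74°: 44°.
Base is 180° from the complement: 44 − 180 = -136 → -136 + 360 = 224°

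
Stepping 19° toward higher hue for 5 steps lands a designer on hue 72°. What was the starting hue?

337°

5 steps of 19° (toward higher hue) give a net shift of +95°.
Start = end − shift: 72 − 95 = -23 → -23 + 360 = 337°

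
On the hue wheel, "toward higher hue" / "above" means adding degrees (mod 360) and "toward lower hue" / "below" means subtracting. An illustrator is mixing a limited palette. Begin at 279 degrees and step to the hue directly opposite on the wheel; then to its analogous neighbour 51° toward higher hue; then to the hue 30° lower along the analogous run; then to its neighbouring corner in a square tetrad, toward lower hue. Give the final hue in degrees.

30°

279 + 180 = 459 → 459 − 360 = 99°   (complement)
99 + 51 = 150°   (analog 51° ↑)
150 − 30 = 120°   (analog 30° ↓)
120 − 90 = 30°   (square ↓)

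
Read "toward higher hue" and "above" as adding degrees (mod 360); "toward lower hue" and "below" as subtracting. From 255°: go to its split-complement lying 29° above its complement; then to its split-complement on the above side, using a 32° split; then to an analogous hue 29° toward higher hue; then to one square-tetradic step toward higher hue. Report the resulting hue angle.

75°

255 + 209 = 464 → 464 − 360 = 104°   (split-comp 29° ↑)
104 + 212 = 316°   (split-comp 32° ↑)
316 + 29 = 345°   (analog 29° ↑)
345 + 90 = 435 → 435 − 360 = 75°   (square ↑)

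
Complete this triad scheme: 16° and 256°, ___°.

A triad places three hues 120° apart.
The full set through 16° is {16°, 136°, 256°}.
Given {16°, 256°}, the missing hue is 136°.

136°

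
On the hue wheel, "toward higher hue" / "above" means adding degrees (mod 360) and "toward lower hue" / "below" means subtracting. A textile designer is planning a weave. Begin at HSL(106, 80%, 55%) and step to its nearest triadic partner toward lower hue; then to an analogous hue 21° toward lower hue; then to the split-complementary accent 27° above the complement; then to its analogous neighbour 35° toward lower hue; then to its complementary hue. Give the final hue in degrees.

317°

106 − 120 = -14 → -14 + 360 = 346°   (triadic ↓)
346 − 21 = 325°   (analog 21° ↓)
325 + 207 = 532 → 532 − 360 = 172°   (split-comp 27° ↑)
172 − 35 = 137°   (analog 35° ↓)
137 + 180 = 317°   (complement)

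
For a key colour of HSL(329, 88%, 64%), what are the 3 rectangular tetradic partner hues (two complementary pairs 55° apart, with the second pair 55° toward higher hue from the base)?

A rectangular tetradic uses two complementary pairs 55° apart: offsets 0°, 55°, 180°, 235°.
329 + 55 = 384 → 384 − 360 = 24°
329 + 180 = 509 → 509 − 360 = 149°
329 + 235 = 564 → 564 − 360 = 204°

24°, 149° and 204°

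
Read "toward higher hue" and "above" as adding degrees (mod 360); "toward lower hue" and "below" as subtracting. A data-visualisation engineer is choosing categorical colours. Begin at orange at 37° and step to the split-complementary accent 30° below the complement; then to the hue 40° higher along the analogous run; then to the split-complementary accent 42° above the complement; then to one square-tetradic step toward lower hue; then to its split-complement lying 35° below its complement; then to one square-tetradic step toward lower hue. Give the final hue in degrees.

split-comp 30° ↓ +150°: 37 + 150 = 187°
analog 40° ↑ +40°: 187 + 40 = 227°
split-comp 42° ↑ +222°: 227 + 222 = 449 → 449 − 360 = 89°
square ↓ −90°: 89 − 90 = -1 → -1 + 360 = 359°
split-comp 35° ↓ +145°: 359 + 145 = 504 → 504 − 360 = 144°
square ↓ −90°: 144 − 90 = 54°

54°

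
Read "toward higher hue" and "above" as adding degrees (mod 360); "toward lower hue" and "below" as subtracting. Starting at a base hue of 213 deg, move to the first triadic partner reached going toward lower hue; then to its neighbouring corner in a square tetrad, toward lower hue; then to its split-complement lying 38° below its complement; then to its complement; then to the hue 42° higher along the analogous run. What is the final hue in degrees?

213 − 120 = 93°   (triadic ↓)
93 − 90 = 3°   (square ↓)
3 + 142 = 145°   (split-comp 38° ↓)
145 + 180 = 325°   (complement)
325 + 42 = 367 → 367 − 360 = 7°   (analog 42° ↑)

7°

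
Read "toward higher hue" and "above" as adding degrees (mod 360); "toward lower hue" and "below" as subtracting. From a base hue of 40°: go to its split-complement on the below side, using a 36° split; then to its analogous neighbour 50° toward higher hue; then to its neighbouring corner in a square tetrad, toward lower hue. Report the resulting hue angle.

+144° (split-comp 36° ↓): 40 + 144 = 184°
+50° (analog 50° ↑): 184 + 50 = 234°
−90° (square ↓): 234 − 90 = 144°

144°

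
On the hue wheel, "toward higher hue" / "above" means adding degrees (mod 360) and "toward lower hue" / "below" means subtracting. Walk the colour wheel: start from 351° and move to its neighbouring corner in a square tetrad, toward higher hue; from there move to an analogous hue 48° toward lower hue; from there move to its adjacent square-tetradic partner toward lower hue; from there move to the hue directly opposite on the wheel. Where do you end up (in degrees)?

square ↑ +90°: 351 + 90 = 441 → 441 − 360 = 81°
analog 48° ↓ −48°: 81 − 48 = 33°
square ↓ −90°: 33 − 90 = -57 → -57 + 360 = 303°
complement +180°: 303 + 180 = 483 → 483 − 360 = 123°

123°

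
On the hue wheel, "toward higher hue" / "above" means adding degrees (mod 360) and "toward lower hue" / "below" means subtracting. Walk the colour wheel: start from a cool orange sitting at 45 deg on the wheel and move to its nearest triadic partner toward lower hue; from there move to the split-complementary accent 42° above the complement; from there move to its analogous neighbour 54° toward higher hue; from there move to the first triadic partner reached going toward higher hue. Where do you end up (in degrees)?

321°

−120° (triadic ↓): 45 − 120 = -75 → -75 + 360 = 285°
+222° (split-comp 42° ↑): 285 + 222 = 507 → 507 − 360 = 147°
+54° (analog 54° ↑): 147 + 54 = 201°
+120° (triadic ↑): 201 + 120 = 321°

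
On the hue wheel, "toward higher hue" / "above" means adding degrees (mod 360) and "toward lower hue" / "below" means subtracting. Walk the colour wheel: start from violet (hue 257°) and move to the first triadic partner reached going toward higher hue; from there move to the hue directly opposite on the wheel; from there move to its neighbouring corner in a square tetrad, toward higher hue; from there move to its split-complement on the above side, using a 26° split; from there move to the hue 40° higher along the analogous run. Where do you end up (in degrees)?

257 + 120 = 377 → 377 − 360 = 17°   (triadic ↑)
17 + 180 = 197°   (complement)
197 + 90 = 287°   (square ↑)
287 + 206 = 493 → 493 − 360 = 133°   (split-comp 26° ↑)
133 + 40 = 173°   (analog 40° ↑)

173°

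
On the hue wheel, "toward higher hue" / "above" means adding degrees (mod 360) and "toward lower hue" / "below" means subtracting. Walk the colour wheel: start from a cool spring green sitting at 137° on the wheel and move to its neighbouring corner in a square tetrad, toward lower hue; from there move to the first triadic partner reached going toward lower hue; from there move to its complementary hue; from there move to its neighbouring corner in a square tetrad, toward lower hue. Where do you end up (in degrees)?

17°

−90° (square ↓): 137 − 90 = 47°
−120° (triadic ↓): 47 − 120 = -73 → -73 + 360 = 287°
+180° (complement): 287 + 180 = 467 → 467 − 360 = 107°
−90° (square ↓): 107 − 90 = 17°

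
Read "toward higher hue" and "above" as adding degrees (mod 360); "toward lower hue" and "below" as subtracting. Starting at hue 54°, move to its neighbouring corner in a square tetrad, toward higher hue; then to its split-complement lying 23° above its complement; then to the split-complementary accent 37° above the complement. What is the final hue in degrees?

204°

+90° (square ↑): 54 + 90 = 144°
+203° (split-comp 23° ↑): 144 + 203 = 347°
+217° (split-comp 37° ↑): 347 + 217 = 564 → 564 − 360 = 204°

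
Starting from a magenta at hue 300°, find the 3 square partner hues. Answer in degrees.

30°, 120° and 210°

300 + 90 = 390 → 390 − 360 = 30°
300 + 180 = 480 → 480 − 360 = 120°
300 + 270 = 570 → 570 − 360 = 210°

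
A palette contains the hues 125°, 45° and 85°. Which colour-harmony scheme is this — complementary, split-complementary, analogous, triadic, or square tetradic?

analogous

Sort the hues: 45°, 85°, 125°.
Successive gaps around the wheel: 40°, 40°, 280°.
A run of hues at equal small steps (40°) with one large closing gap is an analogous group.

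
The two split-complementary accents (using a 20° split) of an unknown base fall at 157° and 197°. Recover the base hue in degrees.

The accents sit 20° either side of the complement, so the complement is their short-arc midpoint on the wheel.
Short-arc midpoint of 157° and 197°: 177°.
Base is 180° from the complement: 177 − 180 = -3 → -3 + 360 = 357°

357°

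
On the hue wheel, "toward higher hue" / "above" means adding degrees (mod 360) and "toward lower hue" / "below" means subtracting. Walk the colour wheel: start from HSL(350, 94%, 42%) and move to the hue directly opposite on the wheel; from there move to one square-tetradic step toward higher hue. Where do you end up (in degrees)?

260°

complement +180°: 350 + 180 = 530 → 530 − 360 = 170°
square ↑ +90°: 170 + 90 = 260°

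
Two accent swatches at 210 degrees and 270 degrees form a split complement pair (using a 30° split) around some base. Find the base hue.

The accents sit 30° either side of the complement, so the complement is their short-arc midpoint on the wheel.
Short-arc midpoint of 210° and 270°: 240°.
Base is 180° from the complement: 240 − 180 = 60°

60°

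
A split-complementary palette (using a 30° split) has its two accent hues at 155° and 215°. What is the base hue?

5°

The accents sit 30° either side of the complement, so the complement is their short-arc midpoint on the wheel.
Short-arc midpoint of 155° and 215°: 185°.
Base is 180° from the complement: 185 − 180 = 5°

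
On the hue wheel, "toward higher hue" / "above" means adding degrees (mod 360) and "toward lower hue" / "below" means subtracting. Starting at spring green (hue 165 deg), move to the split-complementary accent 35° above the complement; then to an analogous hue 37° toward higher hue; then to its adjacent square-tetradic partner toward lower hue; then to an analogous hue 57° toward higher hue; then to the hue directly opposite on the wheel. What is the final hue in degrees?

split-comp 35° ↑ +215°: 165 + 215 = 380 → 380 − 360 = 20°
analog 37° ↑ +37°: 20 + 37 = 57°
square ↓ −90°: 57 − 90 = -33 → -33 + 360 = 327°
analog 57° ↑ +57°: 327 + 57 = 384 → 384 − 360 = 24°
complement +180°: 24 + 180 = 204°

204°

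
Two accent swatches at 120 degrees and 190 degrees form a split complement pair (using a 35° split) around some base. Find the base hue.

The accents sit 35° either side of the complement, so the complement is their short-arc midpoint on the wheel.
Short-arc midpoint of 120° and 190°: 155°.
Base is 180° from the complement: 155 − 180 = -25 → -25 + 360 = 335°

335°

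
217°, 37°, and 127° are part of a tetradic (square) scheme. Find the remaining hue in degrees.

A square tetradic scheme places four hues every 90°.
The full set through 37° is {37°, 127°, 217°, 307°}.
Given {37°, 127°, 217°}, the missing hue is 307°.

307°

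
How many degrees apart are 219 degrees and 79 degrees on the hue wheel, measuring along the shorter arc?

|219 − 79| = 140.
140 ≤ 180, so the shorter arc is 140°.

140°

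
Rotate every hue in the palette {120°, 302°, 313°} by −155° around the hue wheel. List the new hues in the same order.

120 − 155 = -35 → -35 + 360 = 325°
302 − 155 = 147°
313 − 155 = 158°

325°, 147°, 158°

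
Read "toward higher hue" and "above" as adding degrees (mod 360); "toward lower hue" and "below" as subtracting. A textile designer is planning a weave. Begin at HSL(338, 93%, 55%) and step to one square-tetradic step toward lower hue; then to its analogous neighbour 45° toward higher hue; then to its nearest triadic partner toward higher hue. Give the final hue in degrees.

53°

−90° (square ↓): 338 − 90 = 248°
+45° (analog 45° ↑): 248 + 45 = 293°
+120° (triadic ↑): 293 + 120 = 413 → 413 − 360 = 53°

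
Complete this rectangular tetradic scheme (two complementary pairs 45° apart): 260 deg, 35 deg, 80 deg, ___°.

A rectangular tetradic uses two complementary pairs 45° apart: offsets 0°, 45°, 180°, 225°.
Among {35°, 80°, 260°}, 260° and 80° are a 180° pair.
The remaining hue 35° needs its own complement: 35 + 180 = 215°

215°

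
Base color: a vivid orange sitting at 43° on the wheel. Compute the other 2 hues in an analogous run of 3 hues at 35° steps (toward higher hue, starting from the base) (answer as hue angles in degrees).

78° and 113°

Analogous hues sit every 35° along the wheel.
43 + 35 = 78°
43 + 70 = 113°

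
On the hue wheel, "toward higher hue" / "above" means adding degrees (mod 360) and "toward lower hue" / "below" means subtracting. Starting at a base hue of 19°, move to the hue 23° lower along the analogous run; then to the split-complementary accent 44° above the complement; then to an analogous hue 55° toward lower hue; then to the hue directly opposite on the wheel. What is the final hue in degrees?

19 − 23 = -4 → -4 + 360 = 356°   (analog 23° ↓)
356 + 224 = 580 → 580 − 360 = 220°   (split-comp 44° ↑)
220 − 55 = 165°   (analog 55° ↓)
165 + 180 = 345°   (complement)

345°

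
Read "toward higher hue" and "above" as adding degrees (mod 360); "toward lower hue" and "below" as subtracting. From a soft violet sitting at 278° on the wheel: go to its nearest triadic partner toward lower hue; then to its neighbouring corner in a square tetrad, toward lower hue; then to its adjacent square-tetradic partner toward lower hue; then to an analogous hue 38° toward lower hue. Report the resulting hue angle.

278 − 120 = 158°   (triadic ↓)
158 − 90 = 68°   (square ↓)
68 − 90 = -22 → -22 + 360 = 338°   (square ↓)
338 − 38 = 300°   (analog 38° ↓)

300°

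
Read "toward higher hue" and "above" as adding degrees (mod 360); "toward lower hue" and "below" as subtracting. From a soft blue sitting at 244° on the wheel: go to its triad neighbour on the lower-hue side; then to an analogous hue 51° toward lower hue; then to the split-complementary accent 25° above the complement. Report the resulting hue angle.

278°

triadic ↓ −120°: 244 − 120 = 124°
analog 51° ↓ −51°: 124 − 51 = 73°
split-comp 25° ↑ +205°: 73 + 205 = 278°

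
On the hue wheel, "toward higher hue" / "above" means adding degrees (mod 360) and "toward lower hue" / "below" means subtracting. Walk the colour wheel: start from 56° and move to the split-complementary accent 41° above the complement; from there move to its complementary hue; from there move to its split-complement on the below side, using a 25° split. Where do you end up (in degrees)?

252°

+221° (split-comp 41° ↑): 56 + 221 = 277°
+180° (complement): 277 + 180 = 457 → 457 − 360 = 97°
+155° (split-comp 25° ↓): 97 + 155 = 252°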